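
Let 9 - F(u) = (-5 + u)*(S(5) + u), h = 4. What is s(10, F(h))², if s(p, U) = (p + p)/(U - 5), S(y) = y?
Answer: 400/169 ≈ 2.3669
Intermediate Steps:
F(u) = 9 - (-5 + u)*(5 + u)
s(p, U) = 2*p/(-5 + U) (s(p, U) = (2*p)/(-5 + U) = 2*p/(-5 + U))
s(10, F(h))² = (2*10/(-5 + (34 - 1*4²)))² = (2*10/(-5 + (34 - 1*16)))² = (2*10/(-5 + (34 - 16)))² = (2*10/(-5 + 18))² = (2*10/13)² = (2*10*(1/13))² = (20/13)² = 400/169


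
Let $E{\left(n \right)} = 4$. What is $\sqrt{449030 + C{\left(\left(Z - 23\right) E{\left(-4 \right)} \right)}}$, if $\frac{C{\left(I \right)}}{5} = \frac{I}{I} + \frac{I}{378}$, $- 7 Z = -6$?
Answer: $\frac{\sqrt{1782215265}}{63} \approx 670.1$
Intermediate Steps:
$Z = \frac{6}{7}$ ($Z = \left(- \frac{1}{7}\right) \left(-6\right) = \frac{6}{7} \approx 0.85714$)
$C{\left(I \right)} = 5 + \frac{5 I}{378}$ ($C{\left(I \right)} = 5 \left(\frac{I}{I} + \frac{I}{378}\right) = 5 \left(1 + I \frac{1}{378}\right) = 5 \left(1 + \frac{I}{378}\right) = 5 + \frac{5 I}{378}$)
$\sqrt{449030 + C{\left(\left(Z - 23\right) E{\left(-4 \right)} \right)}} = \sqrt{449030 + \left(5 + \frac{5 \left(\frac{6}{7} - 23\right) 4}{378}\right)} = \sqrt{449030 + \left(5 + \frac{5 \left(\left(- \frac{155}{7}\right) 4\right)}{378}\right)} = \sqrt{449030 + \left(5 + \frac{5}{378} \left(- \frac{620}{7}\right)\right)} = \sqrt{449030 + \left(5 - \frac{1550}{1323}\right)} = \sqrt{449030 + \frac{5065}{1323}} = \sqrt{\frac{594071755}{1323}} = \frac{\sqrt{1782215265}}{63}$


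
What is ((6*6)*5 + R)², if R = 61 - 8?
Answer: 54289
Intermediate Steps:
R = 53
((6*6)*5 + R)² = ((6*6)*5 + 53)² = (36*5 + 53)² = (180 + 53)² = 233² = 54289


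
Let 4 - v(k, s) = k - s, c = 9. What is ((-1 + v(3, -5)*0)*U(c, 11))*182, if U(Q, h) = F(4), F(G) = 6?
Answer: -1092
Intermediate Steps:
U(Q, h) = 6
v(k, s) = 4 + s - k (v(k, s) = 4 - (k - s) = 4 + (s - k) = 4 + s - k)
((-1 + v(3, -5)*0)*U(c, 11))*182 = ((-1 + (4 - 5 - 1*3)*0)*6)*182 = ((-1 + (4 - 5 - 3)*0)*6)*182 = ((-1 - 4*0)*6)*182 = ((-1 + 0)*6)*182 = -1*6*182 = -6*182 = -1092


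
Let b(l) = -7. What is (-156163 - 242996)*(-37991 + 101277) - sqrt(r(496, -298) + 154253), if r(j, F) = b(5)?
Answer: -25261176474 - sqrt(154246) ≈ -2.5261e+10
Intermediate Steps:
r(j, F) = -7
(-156163 - 242996)*(-37991 + 101277) - sqrt(r(496, -298) + 154253) = (-156163 - 242996)*(-37991 + 101277) - sqrt(-7 + 154253) = -399159*63286 - sqrt(154246) = -25261176474 - sqrt(154246)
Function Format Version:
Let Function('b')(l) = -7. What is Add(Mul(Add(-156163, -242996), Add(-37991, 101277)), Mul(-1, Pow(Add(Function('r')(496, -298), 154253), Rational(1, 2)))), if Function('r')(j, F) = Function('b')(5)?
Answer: Add(-25261176474, Mul(-1, Pow(154246, Rational(1, 2)))) ≈ -2.5261e+10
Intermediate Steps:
Function('r')(j, F) = -7
Add(Mul(Add(-156163, -242996), Add(-37991, 101277)), Mul(-1, Pow(Add(Function('r')(496, -298), 154253), Rational(1, 2)))) = Add(Mul(Add(-156163, -242996), Add(-37991, 101277)), Mul(-1, Pow(Add(-7, 154253), Rational(1, 2)))) = Add(Mul(-399159, 63286), Mul(-1, Pow(154246, Rational(1, 2)))) = Add(-25261176474, Mul(-1, Pow(154246, Rational(1, 2))))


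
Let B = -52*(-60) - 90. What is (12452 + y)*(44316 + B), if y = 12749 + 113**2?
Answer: 1797727620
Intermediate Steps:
B = 3030 (B = 3120 - 90 = 3030)
y = 25518 (y = 12749 + 12769 = 25518)
(12452 + y)*(44316 + B) = (12452 + 25518)*(44316 + 3030) = 37970*47346 = 1797727620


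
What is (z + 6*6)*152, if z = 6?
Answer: 6384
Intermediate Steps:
(z + 6*6)*152 = (6 + 6*6)*152 = (6 + 36)*152 = 42*152 = 6384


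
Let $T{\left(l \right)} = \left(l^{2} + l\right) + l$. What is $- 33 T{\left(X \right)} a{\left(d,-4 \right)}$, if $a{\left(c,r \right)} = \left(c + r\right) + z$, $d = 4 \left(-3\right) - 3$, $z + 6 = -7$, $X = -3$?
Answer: $3168$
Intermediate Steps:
$z = -13$ ($z = -6 - 7 = -13$)
$T{\left(l \right)} = l^{2} + 2 l$ ($T{\left(l \right)} = \left(l + l^{2}\right) + l = l^{2} + 2 l$)
$d = -15$ ($d = -12 - 3 = -15$)
$a{\left(c,r \right)} = -13 + c + r$ ($a{\left(c,r \right)} = \left(c + r\right) - 13 = -13 + c + r$)
$- 33 T{\left(X \right)} a{\left(d,-4 \right)} = - 33 \left(- 3 \left(2 - 3\right)\right) \left(-13 - 15 - 4\right) = - 33 \left(\left(-3\right) \left(-1\right)\right) \left(-32\right) = \left(-33\right) 3 \left(-32\right) = \left(-99\right) \left(-32\right) = 3168$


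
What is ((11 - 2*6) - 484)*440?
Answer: -213400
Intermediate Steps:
((11 - 2*6) - 484)*440 = ((11 - 12) - 484)*440 = (-1 - 484)*440 = -485*440 = -213400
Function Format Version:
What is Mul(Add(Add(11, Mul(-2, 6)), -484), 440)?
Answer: -213400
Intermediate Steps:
Mul(Add(Add(11, Mul(-2, 6)), -484), 440) = Mul(Add(Add(11, -12), -484), 440) = Mul(Add(-1, -484), 440) = Mul(-485, 440) = -213400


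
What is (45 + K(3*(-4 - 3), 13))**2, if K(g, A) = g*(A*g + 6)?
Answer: 31945104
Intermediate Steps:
K(g, A) = g*(6 + A*g)
(45 + K(3*(-4 - 3), 13))**2 = (45 + (3*(-4 - 3))*(6 + 13*(3*(-4 - 3))))**2 = (45 + (3*(-7))*(6 + 13*(3*(-7))))**2 = (45 - 21*(6 + 13*(-21)))**2 = (45 - 21*(6 - 273))**2 = (45 - 21*(-267))**2 = (45 + 5607)**2 = 5652**2 = 31945104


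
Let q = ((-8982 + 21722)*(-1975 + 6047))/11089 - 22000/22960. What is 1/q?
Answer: 244811/1145056145 ≈ 0.00021380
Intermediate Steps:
q = 1145056145/244811 (q = (12740*4072)*(1/11089) - 22000*1/22960 = 51877280*(1/11089) - 275/287 = 3990560/853 - 275/287 = 1145056145/244811 ≈ 4677.3)
1/q = 1/(1145056145/244811) = 244811/1145056145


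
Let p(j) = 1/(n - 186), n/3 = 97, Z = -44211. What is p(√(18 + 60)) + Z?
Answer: -4642154/105 ≈ -44211.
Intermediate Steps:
n = 291 (n = 3*97 = 291)
p(j) = 1/105 (p(j) = 1/(291 - 186) = 1/105)
p(√(18 + 60)) + Z = 1/105 - 44211 = -4642154/105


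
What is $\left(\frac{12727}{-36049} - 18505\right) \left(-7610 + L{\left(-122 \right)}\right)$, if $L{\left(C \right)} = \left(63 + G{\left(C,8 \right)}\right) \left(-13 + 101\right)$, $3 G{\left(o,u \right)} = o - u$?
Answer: $\frac{905100037472}{8319} \approx 1.088 \cdot 10^{8}$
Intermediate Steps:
$G{\left(o,u \right)} = - \frac{u}{3} + \frac{o}{3}$ ($G{\left(o,u \right)} = \frac{o - u}{3} = - \frac{u}{3} + \frac{o}{3}$)
$L{\left(C \right)} = \frac{15928}{3} + \frac{88 C}{3}$ ($L{\left(C \right)} = \left(63 + \left(\left(- \frac{1}{3}\right) 8 + \frac{C}{3}\right)\right) \left(-13 + 101\right) = \left(63 + \left(- \frac{8}{3} + \frac{C}{3}\right)\right) 88 = \left(\frac{181}{3} + \frac{C}{3}\right) 88 = \frac{15928}{3} + \frac{88 C}{3}$)
$\left(\frac{12727}{-36049} - 18505\right) \left(-7610 + L{\left(-122 \right)}\right) = \left(\frac{12727}{-36049} - 18505\right) \left(-7610 + \left(\frac{15928}{3} + \frac{88}{3} \left(-122\right)\right)\right) = \left(12727 \left(- \frac{1}{36049}\right) - 18505\right) \left(-7610 + \left(\frac{15928}{3} - \frac{10736}{3}\right)\right) = \left(- \frac{979}{2773} - 18505\right) \left(-7610 + \frac{5192}{3}\right) = \left(- \frac{51315344}{2773}\right) \left(- \frac{17638}{3}\right) = \frac{905100037472}{8319}$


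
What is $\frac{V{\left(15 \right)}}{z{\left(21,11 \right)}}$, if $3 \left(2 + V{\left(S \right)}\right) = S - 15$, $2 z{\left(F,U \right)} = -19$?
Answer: $\frac{4}{19} \approx 0.21053$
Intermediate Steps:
$z{\left(F,U \right)} = - \frac{19}{2}$ ($z{\left(F,U \right)} = \frac{1}{2} \left(-19\right) = - \frac{19}{2}$)
$V{\left(S \right)} = -7 + \frac{S}{3}$ ($V{\left(S \right)} = -2 + \frac{S - 15}{3} = -2 + \frac{-15 + S}{3} = -2 + \left(-5 + \frac{S}{3}\right) = -7 + \frac{S}{3}$)
$\frac{V{\left(15 \right)}}{z{\left(21,11 \right)}} = \frac{-7 + \frac{1}{3} \cdot 15}{- \frac{19}{2}} = \left(-7 + 5\right) \left(- \frac{2}{19}\right) = \left(-2\right) \left(- \frac{2}{19}\right) = \frac{4}{19}$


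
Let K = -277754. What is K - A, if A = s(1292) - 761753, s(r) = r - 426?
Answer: 483133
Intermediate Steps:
s(r) = -426 + r
A = -760887 (A = (-426 + 1292) - 761753 = 866 - 761753 = -760887)
K - A = -277754 - 1*(-760887) = -277754 + 760887 = 483133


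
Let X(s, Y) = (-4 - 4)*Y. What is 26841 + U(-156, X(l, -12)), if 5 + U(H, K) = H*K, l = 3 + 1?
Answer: 11860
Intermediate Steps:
l = 4
X(s, Y) = -8*Y
U(H, K) = -5 + H*K
26841 + U(-156, X(l, -12)) = 26841 + (-5 - (-1248)*(-12)) = 26841 + (-5 - 156*96) = 26841 + (-5 - 14976) = 26841 - 14981 = 11860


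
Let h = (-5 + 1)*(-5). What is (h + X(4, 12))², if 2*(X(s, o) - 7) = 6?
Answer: 900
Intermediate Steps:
X(s, o) = 10 (X(s, o) = 7 + (½)*6 = 7 + 3 = 10)
h = 20 (h = -4*(-5) = 20)
(h + X(4, 12))² = (20 + 10)² = 30² = 900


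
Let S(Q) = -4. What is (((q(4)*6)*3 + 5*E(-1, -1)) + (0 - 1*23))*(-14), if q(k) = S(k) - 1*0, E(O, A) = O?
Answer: 1400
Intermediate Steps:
q(k) = -4 (q(k) = -4 - 1*0 = -4 + 0 = -4)
(((q(4)*6)*3 + 5*E(-1, -1)) + (0 - 1*23))*(-14) = ((-4*6*3 + 5*(-1)) + (0 - 1*23))*(-14) = ((-24*3 - 5) + (0 - 23))*(-14) = ((-72 - 5) - 23)*(-14) = (-77 - 23)*(-14) = -100*(-14) = 1400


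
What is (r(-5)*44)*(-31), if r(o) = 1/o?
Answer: 1364/5 ≈ 272.80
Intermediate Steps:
r(o) = 1/o
(r(-5)*44)*(-31) = (44/(-5))*(-31) = -1/5*44*(-31) = -44/5*(-31) = 1364/5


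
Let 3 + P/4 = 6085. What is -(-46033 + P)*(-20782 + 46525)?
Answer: 558751815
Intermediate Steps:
P = 24328 (P = -12 + 4*6085 = -12 + 24340 = 24328)
-(-46033 + P)*(-20782 + 46525) = -(-46033 + 24328)*(-20782 + 46525) = -(-21705)*25743 = -1*(-558751815) = 558751815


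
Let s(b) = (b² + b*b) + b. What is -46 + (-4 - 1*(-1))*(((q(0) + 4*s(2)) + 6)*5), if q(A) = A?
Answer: -736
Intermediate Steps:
s(b) = b + 2*b² (s(b) = (b² + b²) + b = 2*b² + b = b + 2*b²)
-46 + (-4 - 1*(-1))*(((q(0) + 4*s(2)) + 6)*5) = -46 + (-4 - 1*(-1))*(((0 + 4*(2*(1 + 2*2))) + 6)*5) = -46 + (-4 + 1)*(((0 + 4*(2*(1 + 4))) + 6)*5) = -46 - 3*((0 + 4*(2*5)) + 6)*5 = -46 - 3*((0 + 4*10) + 6)*5 = -46 - 3*((0 + 40) + 6)*5 = -46 - 3*(40 + 6)*5 = -46 - 138*5 = -46 - 3*230 = -46 - 690 = -736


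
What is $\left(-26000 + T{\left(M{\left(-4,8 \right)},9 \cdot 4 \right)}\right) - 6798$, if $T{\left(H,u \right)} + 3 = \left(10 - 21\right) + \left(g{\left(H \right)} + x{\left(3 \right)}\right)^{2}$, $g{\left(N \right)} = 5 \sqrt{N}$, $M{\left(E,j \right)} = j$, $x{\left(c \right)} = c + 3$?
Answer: $-32576 + 120 \sqrt{2} \approx -32406.0$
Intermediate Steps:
$x{\left(c \right)} = 3 + c$
$T{\left(H,u \right)} = -14 + \left(6 + 5 \sqrt{H}\right)^{2}$ ($T{\left(H,u \right)} = -3 + \left(\left(10 - 21\right) + \left(5 \sqrt{H} + \left(3 + 3\right)\right)^{2}\right) = -3 + \left(\left(10 - 21\right) + \left(5 \sqrt{H} + 6\right)^{2}\right) = -3 + \left(-11 + \left(6 + 5 \sqrt{H}\right)^{2}\right) = -14 + \left(6 + 5 \sqrt{H}\right)^{2}$)
$\left(-26000 + T{\left(M{\left(-4,8 \right)},9 \cdot 4 \right)}\right) - 6798 = \left(-26000 - \left(14 - \left(6 + 5 \sqrt{8}\right)^{2}\right)\right) - 6798 = \left(-26000 - \left(14 - \left(6 + 5 \cdot 2 \sqrt{2}\right)^{2}\right)\right) - 6798 = \left(-26000 - \left(14 - \left(6 + 10 \sqrt{2}\right)^{2}\right)\right) - 6798 = \left(-26014 + \left(6 + 10 \sqrt{2}\right)^{2}\right) - 6798 = -32812 + \left(6 + 10 \sqrt{2}\right)^{2}$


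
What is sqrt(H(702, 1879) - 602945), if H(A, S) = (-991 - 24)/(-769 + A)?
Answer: 10*I*sqrt(27065521)/67 ≈ 776.49*I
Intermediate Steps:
H(A, S) = -1015/(-769 + A)
sqrt(H(702, 1879) - 602945) = sqrt(-1015/(-769 + 702) - 602945) = sqrt(-1015/(-67) - 602945) = sqrt(-1015*(-1/67) - 602945) = sqrt(1015/67 - 602945) = sqrt(-40396300/67) = 10*I*sqrt(27065521)/67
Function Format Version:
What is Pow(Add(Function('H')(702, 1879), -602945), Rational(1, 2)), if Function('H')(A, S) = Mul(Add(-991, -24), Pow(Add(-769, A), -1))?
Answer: Mul(Rational(10, 67), I, Pow(27065521, Rational(1, 2))) ≈ Mul(776.49, I)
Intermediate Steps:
Function('H')(A, S) = Mul(-1015, Pow(Add(-769, A), -1))
Pow(Add(Function('H')(702, 1879), -602945), Rational(1, 2)) = Pow(Add(Mul(-1015, Pow(Add(-769, 702), -1)), -602945), Rational(1, 2)) = Pow(Add(Mul(-1015, Pow(-67, -1)), -602945), Rational(1, 2)) = Pow(Add(Mul(-1015, Rational(-1, 67)), -602945), Rational(1, 2)) = Pow(Add(Rational(1015, 67), -602945), Rational(1, 2)) = Pow(Rational(-40396300, 67), Rational(1, 2)) = Mul(Rational(10, 67), I, Pow(27065521, Rational(1, 2)))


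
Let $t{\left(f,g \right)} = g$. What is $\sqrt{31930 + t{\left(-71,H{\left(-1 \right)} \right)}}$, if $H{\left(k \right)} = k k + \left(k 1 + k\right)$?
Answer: $\sqrt{31929} \approx 178.69$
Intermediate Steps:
$H{\left(k \right)} = k^{2} + 2 k$ ($H{\left(k \right)} = k^{2} + \left(k + k\right) = k^{2} + 2 k$)
$\sqrt{31930 + t{\left(-71,H{\left(-1 \right)} \right)}} = \sqrt{31930 - \left(2 - 1\right)} = \sqrt{31930 - 1} = \sqrt{31929}$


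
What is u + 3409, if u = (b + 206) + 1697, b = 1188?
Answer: 6500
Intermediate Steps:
u = 3091 (u = (1188 + 206) + 1697 = 1394 + 1697 = 3091)
u + 3409 = 3091 + 3409 = 6500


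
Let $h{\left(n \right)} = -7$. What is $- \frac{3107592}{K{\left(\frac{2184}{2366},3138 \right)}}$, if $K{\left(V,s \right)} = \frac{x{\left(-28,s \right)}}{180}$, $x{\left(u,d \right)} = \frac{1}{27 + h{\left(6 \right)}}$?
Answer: $-11187331200$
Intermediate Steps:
$x{\left(u,d \right)} = \frac{1}{20}$ ($x{\left(u,d \right)} = \frac{1}{27 - 7} = \frac{1}{20}$)
$K{\left(V,s \right)} = \frac{1}{3600}$ ($K{\left(V,s \right)} = \frac{1}{20 \cdot 180} = \frac{1}{20} \cdot \frac{1}{180} = \frac{1}{3600}$)
$- \frac{3107592}{K{\left(\frac{2184}{2366},3138 \right)}} = - 3107592 \frac{1}{\frac{1}{3600}} = \left(-3107592\right) 3600 = -11187331200$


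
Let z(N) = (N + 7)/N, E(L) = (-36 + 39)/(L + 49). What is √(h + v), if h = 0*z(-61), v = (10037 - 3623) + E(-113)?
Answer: √410493/8 ≈ 80.087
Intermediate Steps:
E(L) = 3/(49 + L)
z(N) = (7 + N)/N
v = 410493/64 (v = (10037 - 3623) + 3/(49 - 113) = 6414 + 3/(-64) = 6414 + 3*(-1/64) = 6414 - 3/64 = 410493/64 ≈ 6414.0)
h = 0 (h = 0*((7 - 61)/(-61)) = 0*(-1/61*(-54)) = 0*(54/61) = 0)
√(h + v) = √(0 + 410493/64) = √(410493/64) = √410493/8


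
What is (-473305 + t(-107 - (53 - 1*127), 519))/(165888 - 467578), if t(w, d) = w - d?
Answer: 473857/301690 ≈ 1.5707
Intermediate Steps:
(-473305 + t(-107 - (53 - 1*127), 519))/(165888 - 467578) = (-473305 + ((-107 - (53 - 1*127)) - 1*519))/(165888 - 467578) = (-473305 + ((-107 - (53 - 127)) - 519))/(-301690) = (-473305 + ((-107 - 1*(-74)) - 519))*(-1/301690) = (-473305 + ((-107 + 74) - 519))*(-1/301690) = (-473305 + (-33 - 519))*(-1/301690) = (-473305 - 552)*(-1/301690) = -473857*(-1/301690) = 473857/301690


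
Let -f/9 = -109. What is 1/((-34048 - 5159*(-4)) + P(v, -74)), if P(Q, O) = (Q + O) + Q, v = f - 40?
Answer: -1/11604 ≈ -8.6177e-5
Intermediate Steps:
f = 981 (f = -9*(-109) = 981)
v = 941 (v = 981 - 40 = 941)
P(Q, O) = O + 2*Q (P(Q, O) = (O + Q) + Q = O + 2*Q)
1/((-34048 - 5159*(-4)) + P(v, -74)) = 1/((-34048 - 5159*(-4)) + (-74 + 2*941)) = 1/((-34048 + 20636) + (-74 + 1882)) = 1/(-13412 + 1808) = 1/(-11604) = -1/11604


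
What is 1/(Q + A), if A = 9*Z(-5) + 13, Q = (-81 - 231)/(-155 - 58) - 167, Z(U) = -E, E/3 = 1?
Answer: -71/12747 ≈ -0.0055699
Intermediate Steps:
E = 3 (E = 3*1 = 3)
Z(U) = -3 (Z(U) = -1*3 = -3)
Q = -11753/71 (Q = -312/(-213) - 167 = -312*(-1/213) - 167 = 104/71 - 167 = -11753/71 ≈ -165.54)
A = -14 (A = 9*(-3) + 13 = -27 + 13 = -14)
1/(Q + A) = 1/(-11753/71 - 14) = 1/(-12747/71) = -71/12747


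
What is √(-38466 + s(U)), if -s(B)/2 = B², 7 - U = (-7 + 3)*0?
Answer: 2*I*√9641 ≈ 196.38*I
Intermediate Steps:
U = 7 (U = 7 - (-7 + 3)*0 = 7 - (-4)*0 = 7 - 1*0 = 7 + 0 = 7)
s(B) = -2*B²
√(-38466 + s(U)) = √(-38466 - 2*7²) = √(-38466 - 2*49) = √(-38466 - 98) = √(-38564) = 2*I*√9641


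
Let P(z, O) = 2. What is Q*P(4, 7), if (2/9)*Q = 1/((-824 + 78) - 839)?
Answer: -9/1585 ≈ -0.0056782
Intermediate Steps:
Q = -9/3170 (Q = 9/(2*((-824 + 78) - 839)) = 9/(2*(-746 - 839)) = (9/2)/(-1585) = (9/2)*(-1/1585) = -9/3170 ≈ -0.0028391)
Q*P(4, 7) = -9/3170*2 = -9/1585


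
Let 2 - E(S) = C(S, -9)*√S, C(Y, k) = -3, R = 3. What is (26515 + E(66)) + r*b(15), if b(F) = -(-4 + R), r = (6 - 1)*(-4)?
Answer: 26497 + 3*√66 ≈ 26521.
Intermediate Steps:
E(S) = 2 + 3*√S (E(S) = 2 - (-3)*√S = 2 + 3*√S)
r = -20 (r = 5*(-4) = -20)
b(F) = 1 (b(F) = -(-4 + 3) = -1*(-1) = 1)
(26515 + E(66)) + r*b(15) = (26515 + (2 + 3*√66)) - 20*1 = (26517 + 3*√66) - 20 = 26497 + 3*√66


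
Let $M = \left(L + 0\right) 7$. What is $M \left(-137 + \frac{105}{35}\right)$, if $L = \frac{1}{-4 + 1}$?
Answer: $\frac{938}{3} \approx 312.67$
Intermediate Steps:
$L = - \frac{1}{3}$ ($L = \frac{1}{-3} = - \frac{1}{3} \approx -0.33333$)
$M = - \frac{7}{3}$ ($M = \left(- \frac{1}{3} + 0\right) 7 = \left(- \frac{1}{3}\right) 7 = - \frac{7}{3} \approx -2.3333$)
$M \left(-137 + \frac{105}{35}\right) = - \frac{7 \left(-137 + \frac{105}{35}\right)}{3} = - \frac{7 \left(-137 + 105 \cdot \frac{1}{35}\right)}{3} = - \frac{7 \left(-137 + 3\right)}{3} = \left(- \frac{7}{3}\right) \left(-134\right) = \frac{938}{3}$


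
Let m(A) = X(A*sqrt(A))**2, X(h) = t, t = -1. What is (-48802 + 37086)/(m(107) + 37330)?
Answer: -11716/37331 ≈ -0.31384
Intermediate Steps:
X(h) = -1
m(A) = 1 (m(A) = (-1)**2 = 1)
(-48802 + 37086)/(m(107) + 37330) = (-48802 + 37086)/(1 + 37330) = -11716/37331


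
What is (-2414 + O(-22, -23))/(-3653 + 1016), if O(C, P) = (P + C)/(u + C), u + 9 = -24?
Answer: 26545/29007 ≈ 0.91512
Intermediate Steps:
u = -33 (u = -9 - 24 = -33)
O(C, P) = (C + P)/(-33 + C) (O(C, P) = (P + C)/(-33 + C) = (C + P)/(-33 + C))
(-2414 + O(-22, -23))/(-3653 + 1016) = (-2414 + (-22 - 23)/(-33 - 22))/(-3653 + 1016) = (-2414 - 45/(-55))/(-2637) = (-2414 - 1/55*(-45))*(-1/2637) = (-2414 + 9/11)*(-1/2637) = -26545/11*(-1/2637) = 26545/29007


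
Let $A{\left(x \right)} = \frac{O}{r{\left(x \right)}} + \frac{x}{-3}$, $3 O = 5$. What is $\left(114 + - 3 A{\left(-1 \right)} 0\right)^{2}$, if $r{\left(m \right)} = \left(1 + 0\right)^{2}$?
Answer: $12996$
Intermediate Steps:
$O = \frac{5}{3}$ ($O = \frac{1}{3} \cdot 5 = \frac{5}{3} \approx 1.6667$)
$r{\left(m \right)} = 1$ ($r{\left(m \right)} = 1^{2} = 1$)
$A{\left(x \right)} = \frac{5}{3} - \frac{x}{3}$ ($A{\left(x \right)} = \frac{5}{3 \cdot 1} + \frac{x}{-3} = \frac{5}{3} \cdot 1 + x \left(- \frac{1}{3}\right) = \frac{5}{3} - \frac{x}{3}$)
$\left(114 + - 3 A{\left(-1 \right)} 0\right)^{2} = \left(114 + - 3 \left(\frac{5}{3} - - \frac{1}{3}\right) 0\right)^{2} = \left(114 + - 3 \left(\frac{5}{3} + \frac{1}{3}\right) 0\right)^{2} = \left(114 + \left(-3\right) 2 \cdot 0\right)^{2} = \left(114 - 0\right)^{2} = \left(114 + 0\right)^{2} = 114^{2} = 12996$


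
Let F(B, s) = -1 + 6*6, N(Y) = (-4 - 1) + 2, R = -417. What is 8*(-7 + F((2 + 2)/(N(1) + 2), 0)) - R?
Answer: 641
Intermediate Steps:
N(Y) = -3 (N(Y) = -5 + 2 = -3)
F(B, s) = 35 (F(B, s) = -1 + 36 = 35)
8*(-7 + F((2 + 2)/(N(1) + 2), 0)) - R = 8*(-7 + 35) - 1*(-417) = 8*28 + 417 = 224 + 417 = 641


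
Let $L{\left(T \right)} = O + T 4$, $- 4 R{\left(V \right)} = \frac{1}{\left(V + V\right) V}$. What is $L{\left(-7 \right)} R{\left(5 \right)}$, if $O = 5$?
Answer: $\frac{23}{200} \approx 0.115$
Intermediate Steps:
$R{\left(V \right)} = - \frac{1}{8 V^{2}}$ ($R{\left(V \right)} = - \frac{\frac{1}{V + V} \frac{1}{V}}{4} = - \frac{\frac{1}{2 V} \frac{1}{V}}{4} = - \frac{\frac{1}{2} \frac{1}{V^{2}}}{4} = - \frac{1}{8 V^{2}}$)
$L{\left(T \right)} = 5 + 4 T$ ($L{\left(T \right)} = 5 + T 4 = 5 + 4 T$)
$L{\left(-7 \right)} R{\left(5 \right)} = \left(5 + 4 \left(-7\right)\right) \left(- \frac{1}{8 \cdot 25}\right) = \left(5 - 28\right) \left(\left(- \frac{1}{8}\right) \frac{1}{25}\right) = \left(-23\right) \left(- \frac{1}{200}\right) = \frac{23}{200}$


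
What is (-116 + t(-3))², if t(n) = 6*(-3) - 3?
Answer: 18769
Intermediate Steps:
t(n) = -21 (t(n) = -18 - 3 = -21)
(-116 + t(-3))² = (-116 - 21)² = (-137)² = 18769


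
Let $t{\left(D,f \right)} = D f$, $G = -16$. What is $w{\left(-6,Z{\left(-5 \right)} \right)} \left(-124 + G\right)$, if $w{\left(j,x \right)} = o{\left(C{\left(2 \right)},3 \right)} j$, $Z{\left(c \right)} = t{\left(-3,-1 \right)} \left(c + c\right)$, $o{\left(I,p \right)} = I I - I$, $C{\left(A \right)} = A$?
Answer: $1680$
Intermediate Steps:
$o{\left(I,p \right)} = I^{2} - I$
$Z{\left(c \right)} = 6 c$ ($Z{\left(c \right)} = \left(-3\right) \left(-1\right) \left(c + c\right) = 3 \cdot 2 c = 6 c$)
$w{\left(j,x \right)} = 2 j$ ($w{\left(j,x \right)} = 2 \left(-1 + 2\right) j = 2 \cdot 1 j = 2 j$)
$w{\left(-6,Z{\left(-5 \right)} \right)} \left(-124 + G\right) = 2 \left(-6\right) \left(-124 - 16\right) = \left(-12\right) \left(-140\right) = 1680$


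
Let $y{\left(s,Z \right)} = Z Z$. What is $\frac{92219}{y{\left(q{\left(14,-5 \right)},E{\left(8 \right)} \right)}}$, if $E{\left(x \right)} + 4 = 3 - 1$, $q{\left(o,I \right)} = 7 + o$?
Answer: $\frac{92219}{4} \approx 23055.0$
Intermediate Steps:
$E{\left(x \right)} = -2$ ($E{\left(x \right)} = -4 + \left(3 - 1\right) = -4 + 2 = -2$)
$y{\left(s,Z \right)} = Z^{2}$
$\frac{92219}{y{\left(q{\left(14,-5 \right)},E{\left(8 \right)} \right)}} = \frac{92219}{\left(-2\right)^{2}} = \frac{92219}{4}$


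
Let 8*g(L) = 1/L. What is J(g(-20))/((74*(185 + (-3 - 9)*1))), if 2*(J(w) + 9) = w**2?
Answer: -460799/655462400 ≈ -0.00070301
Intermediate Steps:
g(L) = 1/(8*L)
J(w) = -9 + w**2/2
J(g(-20))/((74*(185 + (-3 - 9)*1))) = (-9 + ((1/8)/(-20))**2/2)/((74*(185 + (-3 - 9)*1))) = (-9 + ((1/8)*(-1/20))**2/2)/((74*(185 - 12*1))) = (-9 + (-1/160)**2/2)/((74*(185 - 12))) = (-9 + (1/2)*(1/25600))/((74*173)) = (-9 + 1/51200)/12802 = -460799/51200*1/12802 = -460799/655462400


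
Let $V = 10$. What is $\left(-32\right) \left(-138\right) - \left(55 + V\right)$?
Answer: $4351$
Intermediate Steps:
$\left(-32\right) \left(-138\right) - \left(55 + V\right) = \left(-32\right) \left(-138\right) - 65 = 4416 - 65 = 4351$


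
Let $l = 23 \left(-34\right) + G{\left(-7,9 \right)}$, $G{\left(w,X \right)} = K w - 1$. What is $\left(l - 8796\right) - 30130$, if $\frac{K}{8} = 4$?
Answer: $-39933$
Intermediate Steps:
$K = 32$ ($K = 8 \cdot 4 = 32$)
$G{\left(w,X \right)} = -1 + 32 w$ ($G{\left(w,X \right)} = 32 w - 1 = -1 + 32 w$)
$l = -1007$ ($l = 23 \left(-34\right) + \left(-1 + 32 \left(-7\right)\right) = -782 - 225 = -1007$)
$\left(l - 8796\right) - 30130 = \left(-1007 - 8796\right) - 30130 = -9803 - 30130 = -39933$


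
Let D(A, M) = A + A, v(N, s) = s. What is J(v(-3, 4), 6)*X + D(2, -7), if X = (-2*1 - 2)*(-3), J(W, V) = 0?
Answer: 4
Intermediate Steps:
D(A, M) = 2*A
X = 12 (X = (-2 - 2)*(-3) = -4*(-3) = 12)
J(v(-3, 4), 6)*X + D(2, -7) = 0*12 + 2*2 = 0 + 4 = 4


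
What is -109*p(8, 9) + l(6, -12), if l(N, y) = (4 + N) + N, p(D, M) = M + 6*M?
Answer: -6851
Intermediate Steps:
p(D, M) = 7*M
l(N, y) = 4 + 2*N
-109*p(8, 9) + l(6, -12) = -763*9 + (4 + 2*6) = -109*63 + (4 + 12) = -6867 + 16 = -6851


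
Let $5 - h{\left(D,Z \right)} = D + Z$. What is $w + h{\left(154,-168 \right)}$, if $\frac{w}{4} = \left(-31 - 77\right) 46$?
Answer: $-19853$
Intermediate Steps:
$h{\left(D,Z \right)} = 5 - D - Z$ ($h{\left(D,Z \right)} = 5 - \left(D + Z\right) = 5 - D - Z$)
$w = -19872$ ($w = 4 \left(-31 - 77\right) 46 = 4 \left(\left(-108\right) 46\right) = 4 \left(-4968\right) = -19872$)
$w + h{\left(154,-168 \right)} = -19872 - -19 = -19872 + \left(5 - 154 + 168\right) = -19872 + 19 = -19853$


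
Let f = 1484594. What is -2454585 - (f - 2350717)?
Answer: -1588462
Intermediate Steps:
-2454585 - (f - 2350717) = -2454585 - (1484594 - 2350717) = -2454585 - 1*(-866123) = -2454585 + 866123 = -1588462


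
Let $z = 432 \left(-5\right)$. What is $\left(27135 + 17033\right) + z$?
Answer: $42008$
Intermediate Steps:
$z = -2160$
$\left(27135 + 17033\right) + z = \left(27135 + 17033\right) - 2160 = 44168 - 2160 = 42008$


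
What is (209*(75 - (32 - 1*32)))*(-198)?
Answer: -3103650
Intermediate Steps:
(209*(75 - (32 - 1*32)))*(-198) = (209*(75 - (32 - 32)))*(-198) = (209*(75 - 1*0))*(-198) = (209*(75 + 0))*(-198) = (209*75)*(-198) = 15675*(-198) = -3103650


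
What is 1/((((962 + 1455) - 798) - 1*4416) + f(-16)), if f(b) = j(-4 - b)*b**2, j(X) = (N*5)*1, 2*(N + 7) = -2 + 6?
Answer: -1/9197 ≈ -0.00010873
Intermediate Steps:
N = -5 (N = -7 + (-2 + 6)/2 = -7 + (1/2)*4 = -7 + 2 = -5)
j(X) = -25 (j(X) = -5*5*1 = -25*1 = -25)
f(b) = -25*b**2
1/((((962 + 1455) - 798) - 1*4416) + f(-16)) = 1/((((962 + 1455) - 798) - 1*4416) - 25*(-16)**2) = 1/(((2417 - 798) - 4416) - 25*256) = 1/((1619 - 4416) - 6400) = 1/(-2797 - 6400) = 1/(-9197) = -1/9197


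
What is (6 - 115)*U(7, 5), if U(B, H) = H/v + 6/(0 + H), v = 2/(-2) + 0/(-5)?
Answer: 2071/5 ≈ 414.20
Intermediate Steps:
v = -1 (v = 2*(-½) + 0*(-⅕) = -1 + 0 = -1)
U(B, H) = -H + 6/H (U(B, H) = H/(-1) + 6/(0 + H) = H*(-1) + 6/H = -H + 6/H)
(6 - 115)*U(7, 5) = (6 - 115)*(-1*5 + 6/5) = -109*(-5 + 6*(⅕)) = -109*(-5 + 6/5) = -109*(-19/5) = 2071/5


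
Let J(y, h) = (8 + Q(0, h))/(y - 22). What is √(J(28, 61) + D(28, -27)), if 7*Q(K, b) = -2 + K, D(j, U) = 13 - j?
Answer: 4*I*√42/7 ≈ 3.7033*I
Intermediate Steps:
Q(K, b) = -2/7 + K/7 (Q(K, b) = (-2 + K)/7 = -2/7 + K/7)
J(y, h) = 54/(7*(-22 + y)) (J(y, h) = (8 + (-2/7 + (⅐)*0))/(y - 22) = (8 + (-2/7 + 0))/(-22 + y) = (8 - 2/7)/(-22 + y) = 54/(7*(-22 + y)))
√(J(28, 61) + D(28, -27)) = √(54/(7*(-22 + 28)) + (13 - 1*28)) = √((54/7)/6 + (13 - 28)) = √((54/7)*(⅙) - 15) = √(9/7 - 15) = √(-96/7) = 4*I*√42/7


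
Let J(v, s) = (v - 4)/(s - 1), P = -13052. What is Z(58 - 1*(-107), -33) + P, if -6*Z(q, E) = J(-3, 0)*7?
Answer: -78361/6 ≈ -13060.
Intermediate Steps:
J(v, s) = (-4 + v)/(-1 + s)
Z(q, E) = -49/6 (Z(q, E) = -(-4 - 3)/(-1 + 0)*7/6 = --7/(-1)*7/6 = -(-1*(-7))*7/6 = -7*7/6 = -⅙*49 = -49/6)
Z(58 - 1*(-107), -33) + P = -49/6 - 13052 = -78361/6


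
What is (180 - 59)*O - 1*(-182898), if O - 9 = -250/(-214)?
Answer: 19701734/107 ≈ 1.8413e+5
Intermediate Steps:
O = 1088/107 (O = 9 - 250/(-214) = 9 - 250*(-1/214) = 9 + 125/107 = 1088/107 ≈ 10.168)
(180 - 59)*O - 1*(-182898) = (180 - 59)*(1088/107) - 1*(-182898) = 121*(1088/107) + 182898 = 131648/107 + 182898 = 19701734/107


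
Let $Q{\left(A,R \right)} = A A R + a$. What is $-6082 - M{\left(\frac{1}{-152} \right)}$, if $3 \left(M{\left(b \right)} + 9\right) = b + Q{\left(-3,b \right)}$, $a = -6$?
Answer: $- \frac{1384183}{228} \approx -6071.0$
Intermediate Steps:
$Q{\left(A,R \right)} = -6 + R A^{2}$ ($Q{\left(A,R \right)} = A A R - 6 = A^{2} R - 6 = R A^{2} - 6 = -6 + R A^{2}$)
$M{\left(b \right)} = -11 + \frac{10 b}{3}$ ($M{\left(b \right)} = -9 + \frac{b + \left(-6 + b \left(-3\right)^{2}\right)}{3} = -9 + \frac{b + \left(-6 + b 9\right)}{3} = -9 + \frac{b + \left(-6 + 9 b\right)}{3} = -9 + \frac{-6 + 10 b}{3} = -9 + \left(-2 + \frac{10 b}{3}\right) = -11 + \frac{10 b}{3}$)
$-6082 - M{\left(\frac{1}{-152} \right)} = -6082 - \left(-11 + \frac{10}{3 \left(-152\right)}\right) = -6082 - \left(-11 + \frac{10}{3} \left(- \frac{1}{152}\right)\right) = -6082 - \left(-11 - \frac{5}{228}\right) = -6082 - - \frac{2513}{228} = -6082 + \frac{2513}{228} = - \frac{1384183}{228}$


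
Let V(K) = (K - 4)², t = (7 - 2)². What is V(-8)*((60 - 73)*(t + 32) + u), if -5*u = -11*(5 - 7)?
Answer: -536688/5 ≈ -1.0734e+5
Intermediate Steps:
u = -22/5 (u = -(-11)*(5 - 7)/5 = -(-11)*(-2)/5 = -⅕*22 = -22/5 ≈ -4.4000)
t = 25 (t = 5² = 25)
V(K) = (-4 + K)²
V(-8)*((60 - 73)*(t + 32) + u) = (-4 - 8)²*((60 - 73)*(25 + 32) - 22/5) = (-12)²*(-13*57 - 22/5) = 144*(-741 - 22/5) = 144*(-3727/5) = -536688/5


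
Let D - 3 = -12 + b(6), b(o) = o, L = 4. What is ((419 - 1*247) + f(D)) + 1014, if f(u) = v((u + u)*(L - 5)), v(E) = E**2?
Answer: 1222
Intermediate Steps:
D = -3 (D = 3 + (-12 + 6) = 3 - 6 = -3)
f(u) = 4*u**2 (f(u) = ((u + u)*(4 - 5))**2 = ((2*u)*(-1))**2 = (-2*u)**2 = 4*u**2)
((419 - 1*247) + f(D)) + 1014 = ((419 - 1*247) + 4*(-3)**2) + 1014 = ((419 - 247) + 4*9) + 1014 = (172 + 36) + 1014 = 208 + 1014 = 1222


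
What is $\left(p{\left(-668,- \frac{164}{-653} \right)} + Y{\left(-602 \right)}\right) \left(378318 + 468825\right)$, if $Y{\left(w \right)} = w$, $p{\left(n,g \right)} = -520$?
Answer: $-950494446$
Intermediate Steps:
$\left(p{\left(-668,- \frac{164}{-653} \right)} + Y{\left(-602 \right)}\right) \left(378318 + 468825\right) = \left(-520 - 602\right) \left(378318 + 468825\right) = \left(-1122\right) 847143 = -950494446$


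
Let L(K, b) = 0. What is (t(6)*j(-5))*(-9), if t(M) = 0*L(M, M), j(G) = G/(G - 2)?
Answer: 0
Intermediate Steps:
j(G) = G/(-2 + G)
t(M) = 0 (t(M) = 0*0 = 0)
(t(6)*j(-5))*(-9) = (0*(-5/(-2 - 5)))*(-9) = (0*(-5/(-7)))*(-9) = (0*(-5*(-⅐)))*(-9) = (0*(5/7))*(-9) = 0*(-9) = 0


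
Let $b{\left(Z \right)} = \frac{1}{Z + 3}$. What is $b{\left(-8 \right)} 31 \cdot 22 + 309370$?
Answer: $\frac{1546168}{5} \approx 3.0923 \cdot 10^{5}$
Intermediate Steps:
$b{\left(Z \right)} = \frac{1}{3 + Z}$
$b{\left(-8 \right)} 31 \cdot 22 + 309370 = \frac{1}{3 - 8} \cdot 31 \cdot 22 + 309370 = \frac{1}{-5} \cdot 31 \cdot 22 + 309370 = \left(- \frac{1}{5}\right) 31 \cdot 22 + 309370 = \left(- \frac{31}{5}\right) 22 + 309370 = - \frac{682}{5} + 309370 = \frac{1546168}{5}$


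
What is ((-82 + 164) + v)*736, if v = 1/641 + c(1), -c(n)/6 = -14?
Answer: 78315552/641 ≈ 1.2218e+5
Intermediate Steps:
c(n) = 84 (c(n) = -6*(-14) = 84)
v = 53845/641 (v = 1/641 + 84 = 53845/641 ≈ 84.002)
((-82 + 164) + v)*736 = ((-82 + 164) + 53845/641)*736 = (82 + 53845/641)*736 = (106407/641)*736 = 78315552/641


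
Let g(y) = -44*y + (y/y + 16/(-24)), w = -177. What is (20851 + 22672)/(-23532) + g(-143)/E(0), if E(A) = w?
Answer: -155774759/4165164 ≈ -37.399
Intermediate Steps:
E(A) = -177
g(y) = ⅓ - 44*y (g(y) = -44*y + (1 + 16*(-1/24)) = -44*y + (1 - ⅔) = -44*y + ⅓ = ⅓ - 44*y)
(20851 + 22672)/(-23532) + g(-143)/E(0) = (20851 + 22672)/(-23532) + (⅓ - 44*(-143))/(-177) = 43523*(-1/23532) + (⅓ + 6292)*(-1/177) = -43523/23532 + (18877/3)*(-1/177) = -43523/23532 - 18877/531 = -155774759/4165164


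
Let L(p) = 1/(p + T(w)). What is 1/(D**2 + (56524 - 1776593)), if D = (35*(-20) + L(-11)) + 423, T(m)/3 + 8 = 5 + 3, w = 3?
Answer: -121/198838045 ≈ -6.0854e-7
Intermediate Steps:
T(m) = 0 (T(m) = -24 + 3*(5 + 3) = -24 + 3*8 = -24 + 24 = 0)
L(p) = 1/p (L(p) = 1/(p + 0) = 1/p)
D = -3048/11 (D = (35*(-20) + 1/(-11)) + 423 = (-700 - 1/11) + 423 = -7701/11 + 423 = -3048/11 ≈ -277.09)
1/(D**2 + (56524 - 1776593)) = 1/((-3048/11)**2 + (56524 - 1776593)) = 1/(9290304/121 - 1720069) = 1/(-198838045/121) = -121/198838045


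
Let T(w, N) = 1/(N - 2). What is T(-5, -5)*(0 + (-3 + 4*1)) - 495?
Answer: -3466/7 ≈ -495.14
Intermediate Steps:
T(w, N) = 1/(-2 + N)
T(-5, -5)*(0 + (-3 + 4*1)) - 495 = (0 + (-3 + 4*1))/(-2 - 5) - 495 = (0 + (-3 + 4))/(-7) - 495 = -(0 + 1)/7 - 495 = -1/7*1 - 495 = -1/7 - 495 = -3466/7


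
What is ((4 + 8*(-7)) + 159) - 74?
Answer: 33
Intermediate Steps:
((4 + 8*(-7)) + 159) - 74 = ((4 - 56) + 159) - 74 = (-52 + 159) - 74 = 107 - 74 = 33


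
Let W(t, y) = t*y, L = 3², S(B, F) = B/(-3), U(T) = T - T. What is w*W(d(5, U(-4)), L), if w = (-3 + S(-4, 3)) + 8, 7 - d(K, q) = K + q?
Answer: 114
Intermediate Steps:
U(T) = 0
S(B, F) = -B/3 (S(B, F) = B*(-⅓) = -B/3)
d(K, q) = 7 - K - q (d(K, q) = 7 - (K + q) = 7 + (-K - q) = 7 - K - q)
L = 9
w = 19/3 (w = (-3 - ⅓*(-4)) + 8 = (-3 + 4/3) + 8 = -5/3 + 8 = 19/3 ≈ 6.3333)
w*W(d(5, U(-4)), L) = 19*((7 - 1*5 - 1*0)*9)/3 = 19*((7 - 5 + 0)*9)/3 = 19*(2*9)/3 = (19/3)*18 = 114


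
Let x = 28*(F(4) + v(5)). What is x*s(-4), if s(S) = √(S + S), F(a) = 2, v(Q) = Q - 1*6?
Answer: 56*I*√2 ≈ 79.196*I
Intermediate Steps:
v(Q) = -6 + Q (v(Q) = Q - 6 = -6 + Q)
s(S) = √2*√S (s(S) = √(2*S) = √2*√S)
x = 28 (x = 28*(2 + (-6 + 5)) = 28*(2 - 1) = 28*1 = 28)
x*s(-4) = 28*(√2*√(-4)) = 28*(√2*(2*I)) = 28*(2*I*√2) = 56*I*√2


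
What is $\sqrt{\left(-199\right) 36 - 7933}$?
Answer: $i \sqrt{15097} \approx 122.87 i$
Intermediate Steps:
$\sqrt{\left(-199\right) 36 - 7933} = \sqrt{-7164 - 7933} = \sqrt{-15097} = i \sqrt{15097}$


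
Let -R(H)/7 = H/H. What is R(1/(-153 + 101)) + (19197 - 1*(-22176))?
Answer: 41366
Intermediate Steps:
R(H) = -7 (R(H) = -7*H/H = -7*1 = -7)
R(1/(-153 + 101)) + (19197 - 1*(-22176)) = -7 + (19197 - 1*(-22176)) = -7 + (19197 + 22176) = -7 + 41373 = 41366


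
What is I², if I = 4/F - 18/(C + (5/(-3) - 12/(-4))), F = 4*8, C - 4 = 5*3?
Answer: 137641/238144 ≈ 0.57797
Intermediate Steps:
C = 19 (C = 4 + 5*3 = 4 + 15 = 19)
F = 32
I = -371/488 (I = 4/32 - 18/(19 + (5/(-3) - 12/(-4))) = 4*(1/32) - 18/(19 + (5*(-⅓) - 12*(-¼))) = ⅛ - 18/(19 + (-5/3 + 3)) = ⅛ - 18/(19 + 4/3) = ⅛ - 18/61/3 = ⅛ - 18*3/61 = ⅛ - 54/61 = -371/488 ≈ -0.76025)
I² = (-371/488)² = 137641/238144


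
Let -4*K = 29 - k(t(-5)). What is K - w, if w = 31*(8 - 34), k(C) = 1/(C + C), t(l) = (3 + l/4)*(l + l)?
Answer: 27956/35 ≈ 798.74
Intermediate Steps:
t(l) = 2*l*(3 + l/4) (t(l) = (3 + l*(¼))*(2*l) = (3 + l/4)*(2*l) = 2*l*(3 + l/4))
k(C) = 1/(2*C)
K = -254/35 (K = -(29 - 1/(2*((½)*(-5)*(12 - 5))))/4 = -(29 - 1/(2*((½)*(-5)*7)))/4 = -(29 - 1/(2*(-35/2)))/4 = -(29 - (-2)/(2*35))/4 = -(29 - 1*(-1/35))/4 = -(29 + 1/35)/4 = -¼*1016/35 = -254/35 ≈ -7.2571)
w = -806 (w = 31*(-26) = -806)
K - w = -254/35 - 1*(-806) = -254/35 + 806 = 27956/35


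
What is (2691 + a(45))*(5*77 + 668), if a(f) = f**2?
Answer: 4965948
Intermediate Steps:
(2691 + a(45))*(5*77 + 668) = (2691 + 45**2)*(5*77 + 668) = (2691 + 2025)*(385 + 668) = 4716*1053 = 4965948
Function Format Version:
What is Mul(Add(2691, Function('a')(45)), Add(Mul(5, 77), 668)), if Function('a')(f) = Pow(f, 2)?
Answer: 4965948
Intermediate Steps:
Mul(Add(2691, Function('a')(45)), Add(Mul(5, 77), 668)) = Mul(Add(2691, Pow(45, 2)), Add(Mul(5, 77), 668)) = Mul(Add(2691, 2025), Add(385, 668)) = Mul(4716, 1053) = 4965948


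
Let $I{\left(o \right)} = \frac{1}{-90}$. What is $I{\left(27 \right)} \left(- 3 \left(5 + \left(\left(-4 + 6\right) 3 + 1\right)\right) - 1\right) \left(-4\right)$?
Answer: $- \frac{74}{45} \approx -1.6444$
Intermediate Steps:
$I{\left(o \right)} = - \frac{1}{90}$
$I{\left(27 \right)} \left(- 3 \left(5 + \left(\left(-4 + 6\right) 3 + 1\right)\right) - 1\right) \left(-4\right) = - \frac{\left(- 3 \left(5 + \left(\left(-4 + 6\right) 3 + 1\right)\right) - 1\right) \left(-4\right)}{90} = - \frac{\left(- 3 \left(5 + \left(2 \cdot 3 + 1\right)\right) - 1\right) \left(-4\right)}{90} = - \frac{\left(- 3 \left(5 + \left(6 + 1\right)\right) - 1\right) \left(-4\right)}{90} = - \frac{\left(- 3 \left(5 + 7\right) - 1\right) \left(-4\right)}{90} = - \frac{\left(\left(-3\right) 12 - 1\right) \left(-4\right)}{90} = - \frac{\left(-36 - 1\right) \left(-4\right)}{90} = - \frac{\left(-37\right) \left(-4\right)}{90} = \left(- \frac{1}{90}\right) 148 = - \frac{74}{45}$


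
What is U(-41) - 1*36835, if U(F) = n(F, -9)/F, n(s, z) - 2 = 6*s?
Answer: -1509991/41 ≈ -36829.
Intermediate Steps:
n(s, z) = 2 + 6*s
U(F) = (2 + 6*F)/F
U(-41) - 1*36835 = (6 + 2/(-41)) - 1*36835 = (6 + 2*(-1/41)) - 36835 = (6 - 2/41) - 36835 = 244/41 - 36835 = -1509991/41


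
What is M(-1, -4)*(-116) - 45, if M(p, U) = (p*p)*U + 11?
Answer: -857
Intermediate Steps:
M(p, U) = 11 + U*p**2 (M(p, U) = p**2*U + 11 = U*p**2 + 11 = 11 + U*p**2)
M(-1, -4)*(-116) - 45 = (11 - 4*(-1)**2)*(-116) - 45 = (11 - 4*1)*(-116) - 45 = (11 - 4)*(-116) - 45 = 7*(-116) - 45 = -812 - 45 = -857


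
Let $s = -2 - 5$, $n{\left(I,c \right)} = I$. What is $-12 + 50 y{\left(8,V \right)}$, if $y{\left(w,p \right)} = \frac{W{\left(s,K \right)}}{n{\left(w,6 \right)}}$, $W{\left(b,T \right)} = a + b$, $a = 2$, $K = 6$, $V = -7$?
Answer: $- \frac{173}{4} \approx -43.25$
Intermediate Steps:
$s = -7$
$W{\left(b,T \right)} = 2 + b$
$y{\left(w,p \right)} = - \frac{5}{w}$ ($y{\left(w,p \right)} = \frac{2 - 7}{w} = - \frac{5}{w}$)
$-12 + 50 y{\left(8,V \right)} = -12 + 50 \left(- \frac{5}{8}\right) = -12 - \frac{125}{4} = - \frac{173}{4}$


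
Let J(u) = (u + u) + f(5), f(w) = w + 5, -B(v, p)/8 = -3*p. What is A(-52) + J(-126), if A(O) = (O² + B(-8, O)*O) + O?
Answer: 67306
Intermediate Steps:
B(v, p) = 24*p (B(v, p) = -(-24)*p = 24*p)
A(O) = O + 25*O² (A(O) = (O² + (24*O)*O) + O = (O² + 24*O²) + O = 25*O² + O = O + 25*O²)
f(w) = 5 + w
J(u) = 10 + 2*u (J(u) = (u + u) + (5 + 5) = 2*u + 10 = 10 + 2*u)
A(-52) + J(-126) = -52*(1 + 25*(-52)) + (10 + 2*(-126)) = -52*(1 - 1300) + (10 - 252) = -52*(-1299) - 242 = 67548 - 242 = 67306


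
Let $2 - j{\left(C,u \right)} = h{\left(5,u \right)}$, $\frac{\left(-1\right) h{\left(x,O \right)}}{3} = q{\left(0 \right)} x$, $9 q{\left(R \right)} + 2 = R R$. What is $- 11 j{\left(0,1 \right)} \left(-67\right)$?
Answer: $- \frac{2948}{3} \approx -982.67$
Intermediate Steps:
$q{\left(R \right)} = - \frac{2}{9} + \frac{R^{2}}{9}$ ($q{\left(R \right)} = - \frac{2}{9} + \frac{R R}{9} = - \frac{2}{9} + \frac{R^{2}}{9}$)
$h{\left(x,O \right)} = \frac{2 x}{3}$ ($h{\left(x,O \right)} = - 3 \left(- \frac{2}{9} + \frac{0^{2}}{9}\right) x = - 3 \left(- \frac{2}{9} + \frac{1}{9} \cdot 0\right) x = - 3 \left(- \frac{2}{9} + 0\right) x = - 3 \left(- \frac{2 x}{9}\right) = \frac{2 x}{3}$)
$j{\left(C,u \right)} = - \frac{4}{3}$ ($j{\left(C,u \right)} = 2 - \frac{2}{3} \cdot 5 = 2 - \frac{10}{3} = - \frac{4}{3}$)
$- 11 j{\left(0,1 \right)} \left(-67\right) = \left(-11\right) \left(- \frac{4}{3}\right) \left(-67\right) = \frac{44}{3} \left(-67\right) = - \frac{2948}{3}$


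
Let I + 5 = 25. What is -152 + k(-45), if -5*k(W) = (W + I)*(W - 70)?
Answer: -727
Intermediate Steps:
I = 20 (I = -5 + 25 = 20)
k(W) = -(-70 + W)*(20 + W)/5 (k(W) = -(W + 20)*(W - 70)/5 = -(20 + W)*(-70 + W)/5 = -(-70 + W)*(20 + W)/5)
-152 + k(-45) = -152 + (280 + 10*(-45) - ⅕*(-45)²) = -152 + (280 - 450 - ⅕*2025) = -152 + (280 - 450 - 405) = -152 - 575 = -727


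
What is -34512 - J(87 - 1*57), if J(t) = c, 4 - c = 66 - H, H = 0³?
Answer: -34450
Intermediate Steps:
H = 0
c = -62 (c = 4 - (66 - 1*0) = 4 - (66 + 0) = 4 - 1*66 = 4 - 66 = -62)
J(t) = -62
-34512 - J(87 - 1*57) = -34512 - 1*(-62) = -34512 + 62 = -34450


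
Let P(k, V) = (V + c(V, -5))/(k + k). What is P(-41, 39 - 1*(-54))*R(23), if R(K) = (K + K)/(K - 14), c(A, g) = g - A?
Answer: 115/369 ≈ 0.31165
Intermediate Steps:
P(k, V) = -5/(2*k) (P(k, V) = (V + (-5 - V))/(k + k) = -5*1/(2*k) = -5/(2*k))
R(K) = 2*K/(-14 + K) (R(K) = (2*K)/(-14 + K) = 2*K/(-14 + K))
P(-41, 39 - 1*(-54))*R(23) = (-5/2/(-41))*(2*23/(-14 + 23)) = (-5/2*(-1/41))*(2*23/9) = 5*(2*23*(⅑))/82 = (5/82)*(46/9) = 115/369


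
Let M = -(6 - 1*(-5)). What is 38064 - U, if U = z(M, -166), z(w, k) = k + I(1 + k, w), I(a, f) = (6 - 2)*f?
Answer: 38274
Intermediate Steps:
M = -11 (M = -(6 + 5) = -1*11 = -11)
I(a, f) = 4*f
z(w, k) = k + 4*w
U = -210 (U = -166 + 4*(-11) = -166 - 44 = -210)
38064 - U = 38064 - 1*(-210) = 38064 + 210 = 38274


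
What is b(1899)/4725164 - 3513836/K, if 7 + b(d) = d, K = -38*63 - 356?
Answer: 2075432071513/1624275125 ≈ 1277.8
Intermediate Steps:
K = -2750 (K = -2394 - 356 = -2750)
b(d) = -7 + d
b(1899)/4725164 - 3513836/K = (-7 + 1899)/4725164 - 3513836/(-2750) = 1892*(1/4725164) - 3513836*(-1/2750) = 473/1181291 + 1756918/1375 = 2075432071513/1624275125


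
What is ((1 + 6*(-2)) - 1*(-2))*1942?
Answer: -17478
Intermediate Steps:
((1 + 6*(-2)) - 1*(-2))*1942 = ((1 - 12) + 2)*1942 = (-11 + 2)*1942 = -9*1942 = -17478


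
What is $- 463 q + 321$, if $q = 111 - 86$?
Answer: $-11254$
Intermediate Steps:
$q = 25$
$- 463 q + 321 = \left(-463\right) 25 + 321 = -11575 + 321 = -11254$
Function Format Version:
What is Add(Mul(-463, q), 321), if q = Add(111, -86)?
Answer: -11254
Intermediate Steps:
q = 25
Add(Mul(-463, q), 321) = Add(Mul(-463, 25), 321) = Add(-11575, 321) = -11254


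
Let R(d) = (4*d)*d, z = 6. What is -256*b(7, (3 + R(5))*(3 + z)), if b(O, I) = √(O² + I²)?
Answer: -256*√859378 ≈ -2.3732e+5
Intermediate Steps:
R(d) = 4*d²
b(O, I) = √(I² + O²)
-256*b(7, (3 + R(5))*(3 + z)) = -256*√(((3 + 4*5²)*(3 + 6))² + 7²) = -256*√(((3 + 4*25)*9)² + 49) = -256*√(((3 + 100)*9)² + 49) = -256*√((103*9)² + 49) = -256*√(927² + 49) = -256*√(859329 + 49) = -256*√859378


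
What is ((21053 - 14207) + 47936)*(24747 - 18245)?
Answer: 356192564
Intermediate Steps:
((21053 - 14207) + 47936)*(24747 - 18245) = (6846 + 47936)*6502 = 54782*6502 = 356192564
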